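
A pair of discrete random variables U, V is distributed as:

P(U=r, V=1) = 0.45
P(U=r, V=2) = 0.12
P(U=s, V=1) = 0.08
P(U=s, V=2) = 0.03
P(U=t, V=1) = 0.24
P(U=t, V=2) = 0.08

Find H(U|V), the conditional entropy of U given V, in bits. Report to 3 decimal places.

Chain rule: H(U|V) = H(U,V) − H(V).
Marginals: p(U) = (0.5700, 0.1100, 0.3200), p(V) = (0.7700, 0.2300).
H(U,V) = 2.1144 bits; H(V) = 0.7780 bits.
H(U|V) = 2.1144 − 0.7780 = 1.336 bits.

1.336 bits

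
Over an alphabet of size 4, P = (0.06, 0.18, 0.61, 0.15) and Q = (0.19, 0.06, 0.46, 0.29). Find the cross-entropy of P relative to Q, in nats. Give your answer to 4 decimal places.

1.2654 nats

H(P,Q) = −Σ p·ln q.
  −0.06·ln(0.19) = 0.09964
  −0.18·ln(0.06) = 0.50641
  −0.61·ln(0.46) = 0.47368
  −0.15·ln(0.29) = 0.18568
H(P,Q) = 1.2654 nats.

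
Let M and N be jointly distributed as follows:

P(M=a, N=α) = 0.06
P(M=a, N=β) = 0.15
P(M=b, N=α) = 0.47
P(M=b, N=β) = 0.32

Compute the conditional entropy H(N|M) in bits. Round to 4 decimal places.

Chain rule: H(N|M) = H(M,N) − H(M).
Marginals: p(M) = (0.2100, 0.7900), p(N) = (0.5300, 0.4700).
H(M,N) = 1.6921 bits; H(M) = 0.7415 bits.
H(N|M) = 1.6921 − 0.7415 = 0.9506 bits.

0.9506 bits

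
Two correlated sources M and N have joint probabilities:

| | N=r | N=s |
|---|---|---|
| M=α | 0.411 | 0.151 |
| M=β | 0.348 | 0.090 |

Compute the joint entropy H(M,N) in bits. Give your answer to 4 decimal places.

1.7817 bits

H(M,N) = −Σ p(x,y)·log₂ p(x,y) over all 4 cells.
  cell (α,r): −0.411·log₂0.411 = 0.52723
  cell (α,s): −0.151·log₂0.151 = 0.41183
  cell (β,r): −0.348·log₂0.348 = 0.52995
  cell (β,s): −0.090·log₂0.090 = 0.31265
Sum = 1.7817 bits.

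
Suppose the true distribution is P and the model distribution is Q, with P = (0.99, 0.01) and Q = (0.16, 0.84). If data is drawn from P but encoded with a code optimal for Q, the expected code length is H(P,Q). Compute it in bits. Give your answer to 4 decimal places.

H(P,Q) = −Σ p·log₂ q.
  −0.99·log₂(0.16) = 2.61742
  −0.01·log₂(0.84) = 0.00252
H(P,Q) = 2.6199 bits.

2.6199 bits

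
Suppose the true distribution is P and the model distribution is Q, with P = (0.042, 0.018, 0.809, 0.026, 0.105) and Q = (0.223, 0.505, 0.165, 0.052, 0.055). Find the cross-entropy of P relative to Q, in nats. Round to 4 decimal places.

H(P,Q) = −Σ p·ln q.
  −0.042·ln(0.223) = 0.06302
  −0.018·ln(0.505) = 0.01230
  −0.809·ln(0.165) = 1.45766
  −0.026·ln(0.052) = 0.07687
  −0.105·ln(0.055) = 0.30454
H(P,Q) = 1.9144 nats.

1.9144 nats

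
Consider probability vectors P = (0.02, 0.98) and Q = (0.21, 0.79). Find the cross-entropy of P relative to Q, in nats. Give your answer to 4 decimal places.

H(P,Q) = −Σ p·ln q.
  −0.02·ln(0.21) = 0.03121
  −0.98·ln(0.79) = 0.23101
H(P,Q) = 0.2622 nats.

0.2622 nats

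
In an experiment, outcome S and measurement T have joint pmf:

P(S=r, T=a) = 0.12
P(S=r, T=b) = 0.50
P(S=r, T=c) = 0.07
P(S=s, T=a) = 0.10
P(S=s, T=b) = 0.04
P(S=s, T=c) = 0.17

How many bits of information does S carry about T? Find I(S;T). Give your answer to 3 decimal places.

Marginals: p(S) = (0.6900, 0.3100), p(T) = (0.2200, 0.5400, 0.2400).
I(S;T) = Σ p(x,y)·log₂[p(x,y)/(p(x)p(y))].
  (r,a): 0.12·log₂(0.7905) = -0.0407
  (r,b): 0.50·log₂(1.3419) = 0.2122
  (r,c): 0.07·log₂(0.4227) = -0.0870
  (s,a): 0.10·log₂(1.4663) = 0.0552
  (s,b): 0.04·log₂(0.2389) = -0.0826
  (s,c): 0.17·log₂(2.2849) = 0.2027
Sum = 0.260 bits.

0.260 bits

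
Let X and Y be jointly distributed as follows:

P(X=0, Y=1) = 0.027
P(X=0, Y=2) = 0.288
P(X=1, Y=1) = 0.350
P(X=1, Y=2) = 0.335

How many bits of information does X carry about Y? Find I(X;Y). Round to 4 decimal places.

Marginals: p(X) = (0.3150, 0.6850), p(Y) = (0.3770, 0.6230).
I(X;Y) = H(X) + H(Y) − H(X,Y).
H(X) = 0.8989, H(Y) = 0.9559, H(X,Y) = 1.7166.
I(X;Y) = 0.8989 + 0.9559 − 1.7166 = 0.1382 bits.

0.1382 bits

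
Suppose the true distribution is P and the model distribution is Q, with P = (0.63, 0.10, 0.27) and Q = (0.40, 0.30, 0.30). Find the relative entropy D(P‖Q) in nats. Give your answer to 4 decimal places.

D(P‖Q) = Σ p·ln(p/q).
  0.63·ln(0.63/0.40) = 0.28618
  0.10·ln(0.10/0.30) = -0.10986
  0.27·ln(0.27/0.30) = -0.02845
D(P‖Q) = 0.1479 nats.

0.1479 nats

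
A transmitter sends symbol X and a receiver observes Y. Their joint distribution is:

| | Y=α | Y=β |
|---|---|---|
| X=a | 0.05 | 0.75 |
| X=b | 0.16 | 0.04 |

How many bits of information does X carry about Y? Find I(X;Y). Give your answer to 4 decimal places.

Marginals: p(X) = (0.8000, 0.2000), p(Y) = (0.2100, 0.7900).
I(X;Y) = Σ p(x,y)·log₂[p(x,y)/(p(x)p(y))].
  (a,α): 0.05·log₂(0.2976) = -0.08742
  (a,β): 0.75·log₂(1.1867) = 0.18522
  (b,α): 0.16·log₂(3.8095) = 0.30874
  (b,β): 0.04·log₂(0.2532) = -0.07927
Sum = 0.3273 bits.

0.3273 bits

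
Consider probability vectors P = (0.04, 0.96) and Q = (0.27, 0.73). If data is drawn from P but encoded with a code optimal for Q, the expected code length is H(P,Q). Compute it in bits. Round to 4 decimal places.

0.5114 bits

H(P,Q) = −Σ p·log₂ q.
  −0.04·log₂(0.27) = 0.07556
  −0.96·log₂(0.73) = 0.43587
H(P,Q) = 0.5114 bits.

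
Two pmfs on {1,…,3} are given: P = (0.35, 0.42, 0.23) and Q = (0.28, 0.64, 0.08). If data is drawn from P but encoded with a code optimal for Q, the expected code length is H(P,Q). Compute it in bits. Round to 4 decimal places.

H(P,Q) = −Σ p·log₂ q.
  −0.35·log₂(0.28) = 0.64278
  −0.42·log₂(0.64) = 0.27042
  −0.23·log₂(0.08) = 0.83809
H(P,Q) = 1.7513 bits.

1.7513 bits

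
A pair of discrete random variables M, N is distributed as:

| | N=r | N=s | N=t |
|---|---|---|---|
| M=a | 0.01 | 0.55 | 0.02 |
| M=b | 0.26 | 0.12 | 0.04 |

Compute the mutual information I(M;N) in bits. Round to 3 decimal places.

0.410 bits

Marginals: p(M) = (0.5800, 0.4200), p(N) = (0.2700, 0.6700, 0.0600).
I(M;N) = H(M) + H(N) − H(M,N).
H(M) = 0.9815, H(N) = 1.1407, H(M,N) = 1.7118.
I(M;N) = 0.9815 + 1.1407 − 1.7118 = 0.410 bits.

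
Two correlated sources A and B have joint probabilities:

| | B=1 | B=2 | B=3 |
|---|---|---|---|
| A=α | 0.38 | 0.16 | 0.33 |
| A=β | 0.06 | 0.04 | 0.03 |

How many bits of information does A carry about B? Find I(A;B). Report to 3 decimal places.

Marginals: p(A) = (0.8700, 0.1300), p(B) = (0.4400, 0.2000, 0.3600).
I(A;B) = Σ p(x,y)·log₂[p(x,y)/(p(x)p(y))].
  (α,1): 0.38·log₂(0.9927) = -0.0040
  (α,2): 0.16·log₂(0.9195) = -0.0194
  (α,3): 0.33·log₂(1.0536) = 0.0249
  (β,1): 0.06·log₂(1.0490) = 0.0041
  (β,2): 0.04·log₂(1.5385) = 0.0249
  (β,3): 0.03·log₂(0.6410) = -0.0192
Sum = 0.011 bits.

0.011 bits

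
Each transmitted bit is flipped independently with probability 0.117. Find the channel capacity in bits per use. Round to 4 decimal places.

Binary symmetric channel: C = 1 − h₂(ε) where h₂ is the binary entropy function.
h₂(0.117) = −0.117·log₂0.117 − 0.883·log₂0.883 = 0.5207.
C = 1 − 0.5207 = 0.4793 bits per channel use.

0.4793 bits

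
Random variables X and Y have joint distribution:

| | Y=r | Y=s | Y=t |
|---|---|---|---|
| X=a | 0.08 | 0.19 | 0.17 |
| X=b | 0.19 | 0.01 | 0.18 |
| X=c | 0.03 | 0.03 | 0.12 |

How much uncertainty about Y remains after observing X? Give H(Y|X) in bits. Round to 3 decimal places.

1.322 bits

Marginals: p(X) = (0.4400, 0.3800, 0.1800), p(Y) = (0.3000, 0.2300, 0.4700).
H(Y|X) = Σ p(X) · H(Y|X=·).
  X=a: p=0.4400, H(Y|X=a) = 1.5004
  X=b: p=0.3800, H(Y|X=b) = 1.1487
  X=c: p=0.1800, H(Y|X=c) = 1.2516
Weighted sum = 1.322 bits.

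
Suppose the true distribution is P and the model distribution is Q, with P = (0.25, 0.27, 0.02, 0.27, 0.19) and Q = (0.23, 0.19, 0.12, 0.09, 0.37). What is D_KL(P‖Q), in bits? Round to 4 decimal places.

D(P‖Q) = Σ p·log₂(p/q).
  0.25·log₂(0.25/0.23) = 0.03007
  0.27·log₂(0.27/0.19) = 0.13688
  0.02·log₂(0.02/0.12) = -0.05170
  0.27·log₂(0.27/0.09) = 0.42794
  0.19·log₂(0.19/0.37) = -0.18269
D(P‖Q) = 0.3605 bits.

0.3605 bits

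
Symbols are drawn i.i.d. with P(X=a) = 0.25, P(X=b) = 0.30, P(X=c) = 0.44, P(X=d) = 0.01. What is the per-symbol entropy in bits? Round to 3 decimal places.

1.609 bits

H(X) = −Σ p·log₂ p.
  −(0.25)·log₂(0.25) = 0.5000
  −(0.30)·log₂(0.30) = 0.5211
  −(0.44)·log₂(0.44) = 0.5211
  −(0.01)·log₂(0.01) = 0.0664
Sum: 0.5000 + 0.5211 + 0.5211 + 0.0664 = 1.609 bits.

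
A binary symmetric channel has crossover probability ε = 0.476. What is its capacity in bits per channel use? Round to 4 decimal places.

Binary symmetric channel: C = 1 − h₂(ε) where h₂ is the binary entropy function.
h₂(0.476) = −0.476·log₂0.476 − 0.524·log₂0.524 = 0.9983.
C = 1 − 0.9983 = 0.0017 bits per channel use.

0.0017 bits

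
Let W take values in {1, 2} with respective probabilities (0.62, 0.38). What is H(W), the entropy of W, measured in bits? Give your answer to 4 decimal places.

H(W) = −Σ p·log₂ p.
  −(0.62)·log₂(0.62) = 0.42759
  −(0.38)·log₂(0.38) = 0.53045
Sum: 0.42759 + 0.53045 = 0.9580 bits.

0.9580 bits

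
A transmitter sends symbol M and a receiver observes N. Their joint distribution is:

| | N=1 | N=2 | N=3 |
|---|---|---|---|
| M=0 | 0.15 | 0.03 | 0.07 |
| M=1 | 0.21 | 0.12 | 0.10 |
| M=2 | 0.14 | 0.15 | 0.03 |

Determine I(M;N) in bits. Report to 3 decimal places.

0.073 bits

Marginals: p(M) = (0.2500, 0.4300, 0.3200), p(N) = (0.5000, 0.3000, 0.2000).
I(M;N) = H(M) + H(N) − H(M,N).
H(M) = 1.5496, H(N) = 1.4855, H(M,N) = 2.9624.
I(M;N) = 1.5496 + 1.4855 − 2.9624 = 0.073 bits.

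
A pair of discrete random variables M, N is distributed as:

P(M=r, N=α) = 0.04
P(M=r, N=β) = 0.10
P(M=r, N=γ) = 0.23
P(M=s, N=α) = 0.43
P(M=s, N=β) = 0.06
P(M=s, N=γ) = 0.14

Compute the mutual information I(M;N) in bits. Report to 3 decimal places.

0.247 bits

Marginals: p(M) = (0.3700, 0.6300), p(N) = (0.4700, 0.1600, 0.3700).
I(M;N) = H(M) + H(N) − H(M,N).
H(M) = 0.9507, H(N) = 1.4657, H(M,N) = 2.1698.
I(M;N) = 0.9507 + 1.4657 − 2.1698 = 0.247 bits.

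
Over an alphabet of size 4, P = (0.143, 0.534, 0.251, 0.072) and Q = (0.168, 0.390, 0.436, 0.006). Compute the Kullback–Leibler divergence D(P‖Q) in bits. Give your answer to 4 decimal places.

D(P‖Q) = Σ p·log₂(p/q).
  0.143·log₂(0.143/0.168) = -0.03324
  0.534·log₂(0.534/0.390) = 0.24210
  0.251·log₂(0.251/0.436) = -0.19996
  0.072·log₂(0.072/0.006) = 0.25812
D(P‖Q) = 0.2670 bits.

0.2670 bits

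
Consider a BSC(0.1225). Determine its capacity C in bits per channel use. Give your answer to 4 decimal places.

Binary symmetric channel: C = 1 − h₂(ε) where h₂ is the binary entropy function.
h₂(0.1225) = −0.1225·log₂0.1225 − 0.8775·log₂0.8775 = 0.5365.
C = 1 − 0.5365 = 0.4635 bits per channel use.

0.4635 bits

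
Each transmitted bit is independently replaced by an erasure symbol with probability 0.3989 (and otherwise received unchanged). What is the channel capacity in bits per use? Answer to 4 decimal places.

0.6011 bits

Binary erasure channel: capacity C = 1 − ε.
C = 1 − 0.3989 = 0.6011 bits per channel use.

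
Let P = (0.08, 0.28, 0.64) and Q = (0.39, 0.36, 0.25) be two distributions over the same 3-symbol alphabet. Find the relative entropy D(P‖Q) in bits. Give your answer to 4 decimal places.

0.5836 bits

D(P‖Q) = Σ p·log₂(p/q).
  0.08·log₂(0.08/0.39) = -0.18283
  0.28·log₂(0.28/0.36) = -0.10152
  0.64·log₂(0.64/0.25) = 0.86793
D(P‖Q) = 0.5836 bits.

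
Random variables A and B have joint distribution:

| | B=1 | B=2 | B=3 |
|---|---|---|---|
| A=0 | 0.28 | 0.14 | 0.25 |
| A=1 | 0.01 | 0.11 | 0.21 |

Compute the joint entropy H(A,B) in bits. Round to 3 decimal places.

H(A,B) = −Σ p(x,y)·log₂ p(x,y) over all 6 cells.
  cell (0,1): −0.28·log₂0.28 = 0.5142
  cell (0,2): −0.14·log₂0.14 = 0.3971
  cell (0,3): −0.25·log₂0.25 = 0.5000
  cell (1,1): −0.01·log₂0.01 = 0.0664
  cell (1,2): −0.11·log₂0.11 = 0.3503
  cell (1,3): −0.21·log₂0.21 = 0.4728
Sum = 2.301 bits.

2.301 bits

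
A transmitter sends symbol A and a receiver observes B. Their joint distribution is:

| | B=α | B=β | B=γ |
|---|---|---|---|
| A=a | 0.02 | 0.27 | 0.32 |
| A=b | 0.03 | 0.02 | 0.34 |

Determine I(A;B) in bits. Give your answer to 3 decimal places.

Marginals: p(A) = (0.6100, 0.3900), p(B) = (0.0500, 0.2900, 0.6600).
I(A;B) = H(A) + H(B) − H(A,B).
H(A) = 0.9648, H(B) = 1.1296, H(A,B) = 1.9428.
I(A;B) = 0.9648 + 1.1296 − 1.9428 = 0.152 bits.

0.152 bits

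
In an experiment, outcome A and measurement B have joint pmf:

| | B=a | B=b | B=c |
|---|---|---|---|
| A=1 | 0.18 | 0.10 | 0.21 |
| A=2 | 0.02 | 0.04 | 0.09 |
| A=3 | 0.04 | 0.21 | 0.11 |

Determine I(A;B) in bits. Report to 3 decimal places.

Marginals: p(A) = (0.4900, 0.1500, 0.3600), p(B) = (0.2400, 0.3500, 0.4100).
I(A;B) = H(A) + H(B) − H(A,B).
H(A) = 1.4454, H(B) = 1.5516, H(A,B) = 2.8705.
I(A;B) = 1.4454 + 1.5516 − 2.8705 = 0.127 bits.

0.127 bits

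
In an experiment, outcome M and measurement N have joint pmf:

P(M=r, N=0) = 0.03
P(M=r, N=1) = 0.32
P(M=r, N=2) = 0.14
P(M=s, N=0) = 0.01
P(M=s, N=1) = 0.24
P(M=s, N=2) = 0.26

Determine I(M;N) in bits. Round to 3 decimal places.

Marginals: p(M) = (0.4900, 0.5100), p(N) = (0.0400, 0.5600, 0.4000).
I(M;N) = Σ p(x,y)·log₂[p(x,y)/(p(x)p(y))].
  (r,0): 0.03·log₂(1.5306) = 0.0184
  (r,1): 0.32·log₂(1.1662) = 0.0710
  (r,2): 0.14·log₂(0.7143) = -0.0680
  (s,0): 0.01·log₂(0.4902) = -0.0103
  (s,1): 0.24·log₂(0.8403) = -0.0602
  (s,2): 0.26·log₂(1.2745) = 0.0910
Sum = 0.042 bits.

0.042 bits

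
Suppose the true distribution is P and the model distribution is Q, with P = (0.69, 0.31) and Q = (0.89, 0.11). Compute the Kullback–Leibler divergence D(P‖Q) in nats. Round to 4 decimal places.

0.1456 nats

D(P‖Q) = Σ p·ln(p/q).
  0.69·ln(0.69/0.89) = -0.17563
  0.31·ln(0.31/0.11) = 0.32119
D(P‖Q) = 0.1456 nats.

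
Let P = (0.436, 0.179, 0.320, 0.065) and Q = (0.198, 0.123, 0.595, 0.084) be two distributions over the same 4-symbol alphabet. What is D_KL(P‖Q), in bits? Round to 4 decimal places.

D(P‖Q) = Σ p·log₂(p/q).
  0.436·log₂(0.436/0.198) = 0.49653
  0.179·log₂(0.179/0.123) = 0.09689
  0.320·log₂(0.320/0.595) = -0.28634
  0.065·log₂(0.065/0.084) = -0.02405
D(P‖Q) = 0.2830 bits.

0.2830 bits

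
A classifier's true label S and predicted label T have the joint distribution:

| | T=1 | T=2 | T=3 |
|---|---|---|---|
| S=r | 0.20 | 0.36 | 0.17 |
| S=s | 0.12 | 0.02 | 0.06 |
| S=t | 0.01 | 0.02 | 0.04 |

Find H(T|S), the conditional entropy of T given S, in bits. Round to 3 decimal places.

Marginals: p(S) = (0.7300, 0.2000, 0.0700), p(T) = (0.3300, 0.4000, 0.2700).
H(T|S) = Σ p(S) · H(T|S=·).
  S=r: p=0.7300, H(T|S=r) = 1.5043
  S=s: p=0.2000, H(T|S=s) = 1.2955
  S=t: p=0.0700, H(T|S=t) = 1.3788
Weighted sum = 1.454 bits.

1.454 bits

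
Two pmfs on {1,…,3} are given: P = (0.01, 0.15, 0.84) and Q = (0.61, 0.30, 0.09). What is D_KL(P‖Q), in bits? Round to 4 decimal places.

2.4975 bits

D(P‖Q) = Σ p·log₂(p/q).
  0.01·log₂(0.01/0.61) = -0.05931
  0.15·log₂(0.15/0.30) = -0.15000
  0.84·log₂(0.84/0.09) = 2.70681
D(P‖Q) = 2.4975 bits.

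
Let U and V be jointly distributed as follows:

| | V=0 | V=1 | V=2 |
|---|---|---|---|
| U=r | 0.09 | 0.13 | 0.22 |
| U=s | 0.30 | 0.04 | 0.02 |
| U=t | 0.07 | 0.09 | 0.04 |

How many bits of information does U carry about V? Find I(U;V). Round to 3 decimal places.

Marginals: p(U) = (0.4400, 0.3600, 0.2000), p(V) = (0.4600, 0.2600, 0.2800).
I(U;V) = Σ p(x,y)·log₂[p(x,y)/(p(x)p(y))].
  (r,0): 0.09·log₂(0.4447) = -0.1052
  (r,1): 0.13·log₂(1.1364) = 0.0240
  (r,2): 0.22·log₂(1.7857) = 0.1840
  (s,0): 0.30·log₂(1.8116) = 0.2572
  (s,1): 0.04·log₂(0.4274) = -0.0491
  (s,2): 0.02·log₂(0.1984) = -0.0467
  (t,0): 0.07·log₂(0.7609) = -0.0276
  (t,1): 0.09·log₂(1.7308) = 0.0712
  (t,2): 0.04·log₂(0.7143) = -0.0194
Sum = 0.288 bits.

0.288 bits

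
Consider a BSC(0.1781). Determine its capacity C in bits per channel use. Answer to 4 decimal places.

Binary symmetric channel: C = 1 − h₂(ε) where h₂ is the binary entropy function.
h₂(0.1781) = −0.1781·log₂0.1781 − 0.8219·log₂0.8219 = 0.6759.
C = 1 − 0.6759 = 0.3241 bits per channel use.

0.3241 bits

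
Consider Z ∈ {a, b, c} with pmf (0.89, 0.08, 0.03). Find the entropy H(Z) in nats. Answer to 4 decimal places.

H(Z) = −Σ p·ln p.
  −(0.89)·ln(0.89) = 0.10372
  −(0.08)·ln(0.08) = 0.20206
  −(0.03)·ln(0.03) = 0.10520
Sum: 0.10372 + 0.20206 + 0.10520 = 0.4110 nats.

0.4110 nats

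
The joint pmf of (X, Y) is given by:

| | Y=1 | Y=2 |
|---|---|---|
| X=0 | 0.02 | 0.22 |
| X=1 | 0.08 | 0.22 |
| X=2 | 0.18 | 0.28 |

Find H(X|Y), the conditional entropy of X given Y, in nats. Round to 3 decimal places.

Marginals: p(X) = (0.2400, 0.3000, 0.4600), p(Y) = (0.2800, 0.7200).
H(X|Y) = Σ p(Y) · H(X|Y=·).
  Y=1: p=0.2800, H(X|Y=1) = 0.8305
  Y=2: p=0.7200, H(X|Y=2) = 1.0918
Weighted sum = 1.019 nats.

1.019 nats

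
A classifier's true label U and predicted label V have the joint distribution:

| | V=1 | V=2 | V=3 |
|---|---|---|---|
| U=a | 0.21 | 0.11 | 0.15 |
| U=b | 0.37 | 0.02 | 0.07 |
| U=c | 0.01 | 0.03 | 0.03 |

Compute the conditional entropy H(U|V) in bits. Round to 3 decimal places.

Marginals: p(U) = (0.4700, 0.4600, 0.0700), p(V) = (0.5900, 0.1600, 0.2500).
H(U|V) = Σ p(V) · H(U|V=·).
  V=1: p=0.5900, H(U|V=1) = 1.0523
  V=2: p=0.1600, H(U|V=2) = 1.1995
  V=3: p=0.2500, H(U|V=3) = 1.3235
Weighted sum = 1.144 bits.

1.144 bits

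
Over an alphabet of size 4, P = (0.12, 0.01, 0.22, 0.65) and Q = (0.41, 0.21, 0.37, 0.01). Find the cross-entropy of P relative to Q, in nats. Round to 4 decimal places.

H(P,Q) = −Σ p·ln q.
  −0.12·ln(0.41) = 0.10699
  −0.01·ln(0.21) = 0.01561
  −0.22·ln(0.37) = 0.21874
  −0.65·ln(0.01) = 2.99336
H(P,Q) = 3.3347 nats.

3.3347 nats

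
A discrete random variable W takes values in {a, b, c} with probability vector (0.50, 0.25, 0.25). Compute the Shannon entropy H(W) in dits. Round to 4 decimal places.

0.4515 dits

H(W) = −Σ p·log₁₀ p.
  −(0.50)·log₁₀(0.50) = 0.15051
  −(0.25)·log₁₀(0.25) = 0.15051
  −(0.25)·log₁₀(0.25) = 0.15051
Sum: 0.15051 + 0.15051 + 0.15051 = 0.4515 dits.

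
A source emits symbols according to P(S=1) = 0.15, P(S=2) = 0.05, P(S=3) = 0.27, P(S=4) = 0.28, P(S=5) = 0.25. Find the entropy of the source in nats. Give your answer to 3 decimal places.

1.491 nats

H(S) = −Σ p·ln p.
  −(0.15)·ln(0.15) = 0.2846
  −(0.05)·ln(0.05) = 0.1498
  −(0.27)·ln(0.27) = 0.3535
  −(0.28)·ln(0.28) = 0.3564
  −(0.25)·ln(0.25) = 0.3466
Sum: 0.2846 + 0.1498 + 0.3535 + 0.3564 + 0.3466 = 1.491 nats.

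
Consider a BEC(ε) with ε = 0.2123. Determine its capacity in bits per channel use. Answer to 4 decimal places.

0.7877 bits

Binary erasure channel: capacity C = 1 − ε.
C = 1 − 0.2123 = 0.7877 bits per channel use.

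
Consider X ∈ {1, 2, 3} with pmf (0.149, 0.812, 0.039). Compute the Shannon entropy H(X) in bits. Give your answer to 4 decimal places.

0.8357 bits

H(X) = −Σ p·log₂ p.
  −(0.149)·log₂(0.149) = 0.40925
  −(0.812)·log₂(0.812) = 0.24396
  −(0.039)·log₂(0.039) = 0.18253
Sum: 0.40925 + 0.24396 + 0.18253 = 0.8357 bits.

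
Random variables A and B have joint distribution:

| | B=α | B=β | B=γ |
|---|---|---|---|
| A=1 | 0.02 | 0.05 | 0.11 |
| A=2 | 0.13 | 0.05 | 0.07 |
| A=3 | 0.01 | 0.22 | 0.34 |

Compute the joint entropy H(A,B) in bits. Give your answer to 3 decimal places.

H(A,B) = −Σ p(x,y)·log₂ p(x,y) over all 9 cells.
  cell (1,α): −0.02·log₂0.02 = 0.1129
  cell (1,β): −0.05·log₂0.05 = 0.2161
  cell (1,γ): −0.11·log₂0.11 = 0.3503
  cell (2,α): −0.13·log₂0.13 = 0.3826
  cell (2,β): −0.05·log₂0.05 = 0.2161
  cell (2,γ): −0.07·log₂0.07 = 0.2686
  cell (3,α): −0.01·log₂0.01 = 0.0664
  cell (3,β): −0.22·log₂0.22 = 0.4806
  cell (3,γ): −0.34·log₂0.34 = 0.5292
Sum = 2.623 bits.

2.623 bits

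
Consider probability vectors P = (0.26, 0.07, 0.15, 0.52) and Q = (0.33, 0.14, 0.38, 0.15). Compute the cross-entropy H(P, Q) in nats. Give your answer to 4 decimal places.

1.5575 nats

H(P,Q) = −Σ p·ln q.
  −0.26·ln(0.33) = 0.28825
  −0.07·ln(0.14) = 0.13763
  −0.15·ln(0.38) = 0.14514
  −0.52·ln(0.15) = 0.98650
H(P,Q) = 1.5575 nats.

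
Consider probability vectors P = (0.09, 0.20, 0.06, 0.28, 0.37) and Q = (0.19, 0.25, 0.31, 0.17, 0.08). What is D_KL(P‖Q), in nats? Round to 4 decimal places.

D(P‖Q) = Σ p·ln(p/q).
  0.09·ln(0.09/0.19) = -0.06725
  0.20·ln(0.20/0.25) = -0.04463
  0.06·ln(0.06/0.31) = -0.09853
  0.28·ln(0.28/0.17) = 0.13972
  0.37·ln(0.37/0.08) = 0.56665
D(P‖Q) = 0.4960 nats.

0.4960 nats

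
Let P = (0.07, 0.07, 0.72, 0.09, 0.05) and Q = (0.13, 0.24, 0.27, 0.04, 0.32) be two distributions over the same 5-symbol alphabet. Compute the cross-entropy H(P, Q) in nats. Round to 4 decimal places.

H(P,Q) = −Σ p·ln q.
  −0.07·ln(0.13) = 0.14282
  −0.07·ln(0.24) = 0.09990
  −0.72·ln(0.27) = 0.94272
  −0.09·ln(0.04) = 0.28970
  −0.05·ln(0.32) = 0.05697
H(P,Q) = 1.5321 nats.

1.5321 nats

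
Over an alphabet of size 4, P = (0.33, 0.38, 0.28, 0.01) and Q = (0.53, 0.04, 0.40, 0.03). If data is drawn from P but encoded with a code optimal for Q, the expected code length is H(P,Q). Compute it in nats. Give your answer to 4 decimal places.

1.7243 nats

H(P,Q) = −Σ p·ln q.
  −0.33·ln(0.53) = 0.20951
  −0.38·ln(0.04) = 1.22317
  −0.28·ln(0.40) = 0.25656
  −0.01·ln(0.03) = 0.03507
H(P,Q) = 1.7243 nats.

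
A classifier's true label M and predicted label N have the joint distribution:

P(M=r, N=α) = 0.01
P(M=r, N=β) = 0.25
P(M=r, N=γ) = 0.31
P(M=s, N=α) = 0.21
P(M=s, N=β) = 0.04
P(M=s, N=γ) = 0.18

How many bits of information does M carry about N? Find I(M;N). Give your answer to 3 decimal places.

Marginals: p(M) = (0.5700, 0.4300), p(N) = (0.2200, 0.2900, 0.4900).
I(M;N) = Σ p(x,y)·log₂[p(x,y)/(p(x)p(y))].
  (r,α): 0.01·log₂(0.0797) = -0.0365
  (r,β): 0.25·log₂(1.5124) = 0.1492
  (r,γ): 0.31·log₂(1.1099) = 0.0466
  (s,α): 0.21·log₂(2.2199) = 0.2416
  (s,β): 0.04·log₂(0.3208) = -0.0656
  (s,γ): 0.18·log₂(0.8543) = -0.0409
Sum = 0.294 bits.

0.294 bits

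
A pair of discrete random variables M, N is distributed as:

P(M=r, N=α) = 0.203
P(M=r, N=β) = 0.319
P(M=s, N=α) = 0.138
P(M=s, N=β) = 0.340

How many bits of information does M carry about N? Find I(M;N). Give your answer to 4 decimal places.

Marginals: p(M) = (0.5220, 0.4780), p(N) = (0.3410, 0.6590).
I(M;N) = H(M) + H(N) − H(M,N).
H(M) = 0.9986, H(N) = 0.9258, H(M,N) = 1.9163.
I(M;N) = 0.9986 + 0.9258 − 1.9163 = 0.0081 bits.

0.0081 bits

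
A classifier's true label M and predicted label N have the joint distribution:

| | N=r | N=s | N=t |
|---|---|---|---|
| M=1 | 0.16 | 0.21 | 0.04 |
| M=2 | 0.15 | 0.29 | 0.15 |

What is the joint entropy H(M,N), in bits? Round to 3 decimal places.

2.421 bits

H(M,N) = −Σ p(x,y)·log₂ p(x,y) over all 6 cells.
  cell (1,r): −0.16·log₂0.16 = 0.4230
  cell (1,s): −0.21·log₂0.21 = 0.4728
  cell (1,t): −0.04·log₂0.04 = 0.1858
  cell (2,r): −0.15·log₂0.15 = 0.4105
  cell (2,s): −0.29·log₂0.29 = 0.5179
  cell (2,t): −0.15·log₂0.15 = 0.4105
Sum = 2.421 bits.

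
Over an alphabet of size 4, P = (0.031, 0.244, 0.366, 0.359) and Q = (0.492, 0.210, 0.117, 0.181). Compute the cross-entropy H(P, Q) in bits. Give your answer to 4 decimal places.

H(P,Q) = −Σ p·log₂ q.
  −0.031·log₂(0.492) = 0.03172
  −0.244·log₂(0.210) = 0.54938
  −0.366·log₂(0.117) = 1.13292
  −0.359·log₂(0.181) = 0.88527
H(P,Q) = 2.5993 bits.

2.5993 bits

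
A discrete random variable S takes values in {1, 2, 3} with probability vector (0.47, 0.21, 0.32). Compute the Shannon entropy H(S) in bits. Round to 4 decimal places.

H(S) = −Σ p·log₂ p.
  −(0.47)·log₂(0.47) = 0.51196
  −(0.21)·log₂(0.21) = 0.47282
  −(0.32)·log₂(0.32) = 0.52603
Sum: 0.51196 + 0.47282 + 0.52603 = 1.5108 bits.

1.5108 bits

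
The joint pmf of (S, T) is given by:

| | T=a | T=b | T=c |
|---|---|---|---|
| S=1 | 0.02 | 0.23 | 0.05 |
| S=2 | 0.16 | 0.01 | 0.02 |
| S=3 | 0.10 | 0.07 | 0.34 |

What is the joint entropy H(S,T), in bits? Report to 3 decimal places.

H(S,T) = −Σ p(x,y)·log₂ p(x,y) over all 9 cells.
  cell (1,a): −0.02·log₂0.02 = 0.1129
  cell (1,b): −0.23·log₂0.23 = 0.4877
  cell (1,c): −0.05·log₂0.05 = 0.2161
  cell (2,a): −0.16·log₂0.16 = 0.4230
  cell (2,b): −0.01·log₂0.01 = 0.0664
  cell (2,c): −0.02·log₂0.02 = 0.1129
  cell (3,a): −0.10·log₂0.10 = 0.3322
  cell (3,b): −0.07·log₂0.07 = 0.2686
  cell (3,c): −0.34·log₂0.34 = 0.5292
Sum = 2.549 bits.

2.549 bits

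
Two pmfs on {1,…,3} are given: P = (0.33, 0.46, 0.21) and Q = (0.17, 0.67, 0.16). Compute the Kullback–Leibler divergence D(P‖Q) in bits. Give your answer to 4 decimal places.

D(P‖Q) = Σ p·log₂(p/q).
  0.33·log₂(0.33/0.17) = 0.31579
  0.46·log₂(0.46/0.67) = -0.24956
  0.21·log₂(0.21/0.16) = 0.08239
D(P‖Q) = 0.1486 bits.

0.1486 bits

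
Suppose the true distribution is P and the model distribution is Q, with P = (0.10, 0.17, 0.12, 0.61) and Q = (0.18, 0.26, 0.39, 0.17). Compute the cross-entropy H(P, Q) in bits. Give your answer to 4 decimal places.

2.3002 bits

H(P,Q) = −Σ p·log₂ q.
  −0.10·log₂(0.18) = 0.24739
  −0.17·log₂(0.26) = 0.33038
  −0.12·log₂(0.39) = 0.16301
  −0.61·log₂(0.17) = 1.55940
H(P,Q) = 2.3002 bits.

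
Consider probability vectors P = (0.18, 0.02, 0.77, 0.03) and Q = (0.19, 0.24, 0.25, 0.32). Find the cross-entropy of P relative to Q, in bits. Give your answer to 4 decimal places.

2.0618 bits

H(P,Q) = −Σ p·log₂ q.
  −0.18·log₂(0.19) = 0.43127
  −0.02·log₂(0.24) = 0.04118
  −0.77·log₂(0.25) = 1.54000
  −0.03·log₂(0.32) = 0.04932
H(P,Q) = 2.0618 bits.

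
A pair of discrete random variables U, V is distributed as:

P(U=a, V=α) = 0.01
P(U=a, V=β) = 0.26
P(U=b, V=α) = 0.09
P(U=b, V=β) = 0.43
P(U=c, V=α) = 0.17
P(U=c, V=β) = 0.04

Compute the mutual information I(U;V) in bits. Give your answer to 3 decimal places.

0.287 bits

Marginals: p(U) = (0.2700, 0.5200, 0.2100), p(V) = (0.2700, 0.7300).
I(U;V) = H(U) + H(V) − H(U,V).
H(U) = 1.4734, H(V) = 0.8415, H(U,V) = 2.0283.
I(U;V) = 1.4734 + 0.8415 − 2.0283 = 0.287 bits.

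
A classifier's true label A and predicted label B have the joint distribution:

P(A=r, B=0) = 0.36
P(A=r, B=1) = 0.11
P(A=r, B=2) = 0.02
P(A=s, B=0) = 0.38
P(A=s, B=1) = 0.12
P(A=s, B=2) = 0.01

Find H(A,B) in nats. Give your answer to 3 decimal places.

1.357 nats

H(A,B) = −Σ p(x,y)·ln p(x,y) over all 6 cells.
  cell (r,0): −0.36·ln0.36 = 0.3678
  cell (r,1): −0.11·ln0.11 = 0.2428
  cell (r,2): −0.02·ln0.02 = 0.0782
  cell (s,0): −0.38·ln0.38 = 0.3677
  cell (s,1): −0.12·ln0.12 = 0.2544
  cell (s,2): −0.01·ln0.01 = 0.0461
Sum = 1.357 nats.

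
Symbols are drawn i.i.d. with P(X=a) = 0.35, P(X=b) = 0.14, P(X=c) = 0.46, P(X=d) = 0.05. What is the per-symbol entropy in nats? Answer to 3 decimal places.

1.150 nats

H(X) = −Σ p·ln p.
  −(0.35)·ln(0.35) = 0.3674
  −(0.14)·ln(0.14) = 0.2753
  −(0.46)·ln(0.46) = 0.3572
  −(0.05)·ln(0.05) = 0.1498
Sum: 0.3674 + 0.2753 + 0.3572 + 0.1498 = 1.150 nats.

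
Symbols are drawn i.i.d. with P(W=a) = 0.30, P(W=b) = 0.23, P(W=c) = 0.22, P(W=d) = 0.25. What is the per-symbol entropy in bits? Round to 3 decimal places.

H(W) = −Σ p·log₂ p.
  −(0.30)·log₂(0.30) = 0.5211
  −(0.23)·log₂(0.23) = 0.4877
  −(0.22)·log₂(0.22) = 0.4806
  −(0.25)·log₂(0.25) = 0.5000
Sum: 0.5211 + 0.4877 + 0.4806 + 0.5000 = 1.989 bits.

1.989 bits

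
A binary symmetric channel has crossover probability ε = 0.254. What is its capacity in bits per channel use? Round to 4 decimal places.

0.1824 bits

Binary symmetric channel: C = 1 − h₂(ε) where h₂ is the binary entropy function.
h₂(0.254) = −0.254·log₂0.254 − 0.746·log₂0.746 = 0.8176.
C = 1 − 0.8176 = 0.1824 bits per channel use.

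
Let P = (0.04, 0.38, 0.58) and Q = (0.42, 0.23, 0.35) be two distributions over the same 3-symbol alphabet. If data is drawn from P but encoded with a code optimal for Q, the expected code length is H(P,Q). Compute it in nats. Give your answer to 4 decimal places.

H(P,Q) = −Σ p·ln q.
  −0.04·ln(0.42) = 0.03470
  −0.38·ln(0.23) = 0.55848
  −0.58·ln(0.35) = 0.60890
H(P,Q) = 1.2021 nats.

1.2021 nats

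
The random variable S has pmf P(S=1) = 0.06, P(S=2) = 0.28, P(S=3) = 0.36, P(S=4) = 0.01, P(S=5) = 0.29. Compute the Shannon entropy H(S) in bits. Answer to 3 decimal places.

1.873 bits

H(S) = −Σ p·log₂ p.
  −(0.06)·log₂(0.06) = 0.2435
  −(0.28)·log₂(0.28) = 0.5142
  −(0.36)·log₂(0.36) = 0.5306
  −(0.01)·log₂(0.01) = 0.0664
  −(0.29)·log₂(0.29) = 0.5179
Sum: 0.2435 + 0.5142 + 0.5306 + 0.0664 + 0.5179 = 1.873 bits.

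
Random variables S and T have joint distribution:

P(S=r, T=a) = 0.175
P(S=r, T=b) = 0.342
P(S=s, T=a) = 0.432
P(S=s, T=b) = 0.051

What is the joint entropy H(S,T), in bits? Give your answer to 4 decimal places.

1.7115 bits

H(S,T) = −Σ p(x,y)·log₂ p(x,y) over all 4 cells.
  cell (r,a): −0.175·log₂0.175 = 0.44005
  cell (r,b): −0.342·log₂0.342 = 0.52939
  cell (s,a): −0.432·log₂0.432 = 0.52311
  cell (s,b): −0.051·log₂0.051 = 0.21896
Sum = 1.7115 bits.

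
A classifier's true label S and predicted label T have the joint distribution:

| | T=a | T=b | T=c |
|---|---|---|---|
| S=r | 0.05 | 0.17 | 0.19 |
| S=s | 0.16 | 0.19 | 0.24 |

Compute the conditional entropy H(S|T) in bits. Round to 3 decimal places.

Chain rule: H(S|T) = H(S,T) − H(T).
Marginals: p(S) = (0.4100, 0.5900), p(T) = (0.2100, 0.3600, 0.4300).
H(S,T) = 2.4783 bits; H(T) = 1.5270 bits.
H(S|T) = 2.4783 − 1.5270 = 0.951 bits.

0.951 bits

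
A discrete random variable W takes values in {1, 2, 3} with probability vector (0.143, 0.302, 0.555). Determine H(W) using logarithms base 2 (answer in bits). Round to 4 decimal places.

1.3944 bits

H(W) = −Σ p·log₂ p.
  −(0.143)·log₂(0.143) = 0.40125
  −(0.302)·log₂(0.302) = 0.52167
  −(0.555)·log₂(0.555) = 0.47144
Sum: 0.40125 + 0.52167 + 0.47144 = 1.3944 bits.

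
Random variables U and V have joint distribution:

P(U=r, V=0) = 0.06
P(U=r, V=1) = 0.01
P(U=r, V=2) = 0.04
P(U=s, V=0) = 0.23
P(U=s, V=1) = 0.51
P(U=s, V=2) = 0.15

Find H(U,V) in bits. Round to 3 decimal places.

H(U,V) = −Σ p(x,y)·log₂ p(x,y) over all 6 cells.
  cell (r,0): −0.06·log₂0.06 = 0.2435
  cell (r,1): −0.01·log₂0.01 = 0.0664
  cell (r,2): −0.04·log₂0.04 = 0.1858
  cell (s,0): −0.23·log₂0.23 = 0.4877
  cell (s,1): −0.51·log₂0.51 = 0.4954
  cell (s,2): −0.15·log₂0.15 = 0.4105
Sum = 1.889 bits.

1.889 bits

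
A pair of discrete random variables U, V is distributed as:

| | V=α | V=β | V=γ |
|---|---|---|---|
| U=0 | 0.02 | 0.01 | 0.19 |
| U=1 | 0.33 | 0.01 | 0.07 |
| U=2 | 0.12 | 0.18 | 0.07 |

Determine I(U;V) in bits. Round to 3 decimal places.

0.465 bits

Marginals: p(U) = (0.2200, 0.4100, 0.3700), p(V) = (0.4700, 0.2000, 0.3300).
I(U;V) = H(U) + H(V) − H(U,V).
H(U) = 1.5387, H(V) = 1.5042, H(U,V) = 2.5783.
I(U;V) = 1.5387 + 1.5042 − 2.5783 = 0.465 bits.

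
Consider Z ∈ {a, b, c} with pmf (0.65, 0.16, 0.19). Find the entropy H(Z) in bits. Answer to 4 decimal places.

H(Z) = −Σ p·log₂ p.
  −(0.65)·log₂(0.65) = 0.40397
  −(0.16)·log₂(0.16) = 0.42302
  −(0.19)·log₂(0.19) = 0.45523
Sum: 0.40397 + 0.42302 + 0.45523 = 1.2822 bits.

1.2822 bits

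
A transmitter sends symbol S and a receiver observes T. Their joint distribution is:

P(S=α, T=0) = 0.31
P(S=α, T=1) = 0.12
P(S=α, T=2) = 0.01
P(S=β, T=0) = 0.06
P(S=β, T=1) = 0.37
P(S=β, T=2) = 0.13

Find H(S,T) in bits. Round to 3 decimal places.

H(S,T) = −Σ p(x,y)·log₂ p(x,y) over all 6 cells.
  cell (α,0): −0.31·log₂0.31 = 0.5238
  cell (α,1): −0.12·log₂0.12 = 0.3671
  cell (α,2): −0.01·log₂0.01 = 0.0664
  cell (β,0): −0.06·log₂0.06 = 0.2435
  cell (β,1): −0.37·log₂0.37 = 0.5307
  cell (β,2): −0.13·log₂0.13 = 0.3826
Sum = 2.114 bits.

2.114 bits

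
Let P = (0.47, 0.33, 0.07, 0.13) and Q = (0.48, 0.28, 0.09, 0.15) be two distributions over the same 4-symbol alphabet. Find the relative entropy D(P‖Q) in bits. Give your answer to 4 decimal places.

D(P‖Q) = Σ p·log₂(p/q).
  0.47·log₂(0.47/0.48) = -0.01428
  0.33·log₂(0.33/0.28) = 0.07822
  0.07·log₂(0.07/0.09) = -0.02538
  0.13·log₂(0.13/0.15) = -0.02684
D(P‖Q) = 0.0117 bits.

0.0117 bits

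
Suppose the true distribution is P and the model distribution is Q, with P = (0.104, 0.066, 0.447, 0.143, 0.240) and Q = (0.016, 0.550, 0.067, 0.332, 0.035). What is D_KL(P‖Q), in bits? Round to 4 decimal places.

D(P‖Q) = Σ p·log₂(p/q).
  0.104·log₂(0.104/0.016) = 0.28085
  0.066·log₂(0.066/0.550) = -0.20189
  0.447·log₂(0.447/0.067) = 1.22390
  0.143·log₂(0.143/0.332) = -0.17377
  0.240·log₂(0.240/0.035) = 0.66663
D(P‖Q) = 1.7957 bits.

1.7957 bits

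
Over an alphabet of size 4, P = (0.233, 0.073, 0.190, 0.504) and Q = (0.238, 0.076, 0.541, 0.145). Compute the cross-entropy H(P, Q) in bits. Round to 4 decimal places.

2.3264 bits

H(P,Q) = −Σ p·log₂ q.
  −0.233·log₂(0.238) = 0.48254
  −0.073·log₂(0.076) = 0.27140
  −0.190·log₂(0.541) = 0.16840
  −0.504·log₂(0.145) = 1.40408
H(P,Q) = 2.3264 bits.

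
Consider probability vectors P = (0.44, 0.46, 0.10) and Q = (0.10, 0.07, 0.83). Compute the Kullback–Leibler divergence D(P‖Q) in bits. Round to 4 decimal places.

D(P‖Q) = Σ p·log₂(p/q).
  0.44·log₂(0.44/0.10) = 0.94050
  0.46·log₂(0.46/0.07) = 1.24946
  0.10·log₂(0.10/0.83) = -0.30531
D(P‖Q) = 1.8846 bits.

1.8846 bits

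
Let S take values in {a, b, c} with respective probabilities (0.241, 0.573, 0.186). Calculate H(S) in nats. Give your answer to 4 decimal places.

0.9749 nats

H(S) = −Σ p·ln p.
  −(0.241)·ln(0.241) = 0.34293
  −(0.573)·ln(0.573) = 0.31909
  −(0.186)·ln(0.186) = 0.31285
Sum: 0.34293 + 0.31909 + 0.31285 = 0.9749 nats.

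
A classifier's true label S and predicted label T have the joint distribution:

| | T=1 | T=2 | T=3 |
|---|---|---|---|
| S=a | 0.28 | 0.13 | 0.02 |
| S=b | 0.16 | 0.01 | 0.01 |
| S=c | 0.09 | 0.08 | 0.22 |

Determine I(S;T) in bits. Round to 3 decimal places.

0.314 bits

Marginals: p(S) = (0.4300, 0.1800, 0.3900), p(T) = (0.5300, 0.2200, 0.2500).
I(S;T) = Σ p(x,y)·log₂[p(x,y)/(p(x)p(y))].
  (a,1): 0.28·log₂(1.2286) = 0.0832
  (a,2): 0.13·log₂(1.3742) = 0.0596
  (a,3): 0.02·log₂(0.1860) = -0.0485
  (b,1): 0.16·log₂(1.6771) = 0.1194
  (b,2): 0.01·log₂(0.2525) = -0.0199
  (b,3): 0.01·log₂(0.2222) = -0.0217
  (c,1): 0.09·log₂(0.4354) = -0.1080
  (c,2): 0.08·log₂(0.9324) = -0.0081
  (c,3): 0.22·log₂(2.2564) = 0.2583
Sum = 0.314 bits.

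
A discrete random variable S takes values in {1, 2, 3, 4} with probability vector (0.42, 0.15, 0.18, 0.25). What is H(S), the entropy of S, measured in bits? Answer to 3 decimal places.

H(S) = −Σ p·log₂ p.
  −(0.42)·log₂(0.42) = 0.5256
  −(0.15)·log₂(0.15) = 0.4105
  −(0.18)·log₂(0.18) = 0.4453
  −(0.25)·log₂(0.25) = 0.5000
Sum: 0.5256 + 0.4105 + 0.4453 + 0.5000 = 1.881 bits.

1.881 bits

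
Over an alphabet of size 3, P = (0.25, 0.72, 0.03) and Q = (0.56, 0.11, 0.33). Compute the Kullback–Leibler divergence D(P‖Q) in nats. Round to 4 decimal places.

D(P‖Q) = Σ p·ln(p/q).
  0.25·ln(0.25/0.56) = -0.20162
  0.72·ln(0.72/0.11) = 1.35272
  0.03·ln(0.03/0.33) = -0.07194
D(P‖Q) = 1.0792 nats.

1.0792 nats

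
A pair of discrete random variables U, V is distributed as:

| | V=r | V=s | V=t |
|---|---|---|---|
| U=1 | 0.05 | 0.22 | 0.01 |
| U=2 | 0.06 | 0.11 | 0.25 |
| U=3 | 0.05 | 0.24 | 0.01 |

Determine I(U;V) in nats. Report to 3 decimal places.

Marginals: p(U) = (0.2800, 0.4200, 0.3000), p(V) = (0.1600, 0.5700, 0.2700).
I(U;V) = Σ p(x,y)·ln[p(x,y)/(p(x)p(y))].
  (1,r): 0.05·ln(1.1161) = 0.0055
  (1,s): 0.22·ln(1.3784) = 0.0706
  (1,t): 0.01·ln(0.1323) = -0.0202
  (2,r): 0.06·ln(0.8929) = -0.0068
  (2,s): 0.11·ln(0.4595) = -0.0855
  (2,t): 0.25·ln(2.2046) = 0.1976
  (3,r): 0.05·ln(1.0417) = 0.0020
  (3,s): 0.24·ln(1.4035) = 0.0814
  (3,t): 0.01·ln(0.1235) = -0.0209
Sum = 0.224 nats.

0.224 nats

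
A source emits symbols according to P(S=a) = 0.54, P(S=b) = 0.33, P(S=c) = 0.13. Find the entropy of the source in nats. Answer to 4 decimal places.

0.9638 nats

H(S) = −Σ p·ln p.
  −(0.54)·ln(0.54) = 0.33274
  −(0.33)·ln(0.33) = 0.36586
  −(0.13)·ln(0.13) = 0.26523
Sum: 0.33274 + 0.36586 + 0.26523 = 0.9638 nats.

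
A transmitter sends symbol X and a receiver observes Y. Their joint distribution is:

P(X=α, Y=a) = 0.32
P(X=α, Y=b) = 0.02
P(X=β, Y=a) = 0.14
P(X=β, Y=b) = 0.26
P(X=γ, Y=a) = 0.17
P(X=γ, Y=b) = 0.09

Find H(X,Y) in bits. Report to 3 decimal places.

H(X,Y) = −Σ p(x,y)·log₂ p(x,y) over all 6 cells.
  cell (α,a): −0.32·log₂0.32 = 0.5260
  cell (α,b): −0.02·log₂0.02 = 0.1129
  cell (β,a): −0.14·log₂0.14 = 0.3971
  cell (β,b): −0.26·log₂0.26 = 0.5053
  cell (γ,a): −0.17·log₂0.17 = 0.4346
  cell (γ,b): −0.09·log₂0.09 = 0.3127
Sum = 2.289 bits.

2.289 bits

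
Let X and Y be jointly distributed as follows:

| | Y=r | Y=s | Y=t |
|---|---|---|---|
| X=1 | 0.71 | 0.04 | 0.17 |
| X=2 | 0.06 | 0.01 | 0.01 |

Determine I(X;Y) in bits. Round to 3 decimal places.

Marginals: p(X) = (0.9200, 0.0800), p(Y) = (0.7700, 0.0500, 0.1800).
I(X;Y) = Σ p(x,y)·log₂[p(x,y)/(p(x)p(y))].
  (1,r): 0.71·log₂(1.0023) = 0.0023
  (1,s): 0.04·log₂(0.8696) = -0.0081
  (1,t): 0.17·log₂(1.0266) = 0.0064
  (2,r): 0.06·log₂(0.9740) = -0.0023
  (2,s): 0.01·log₂(2.5000) = 0.0132
  (2,t): 0.01·log₂(0.6944) = -0.0053
Sum = 0.006 bits.

0.006 bits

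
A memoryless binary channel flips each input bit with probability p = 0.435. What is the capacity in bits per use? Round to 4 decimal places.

0.0122 bits

Binary symmetric channel: C = 1 − h₂(ε) where h₂ is the binary entropy function.
h₂(0.435) = −0.435·log₂0.435 − 0.565·log₂0.565 = 0.9878.
C = 1 − 0.9878 = 0.0122 bits per channel use.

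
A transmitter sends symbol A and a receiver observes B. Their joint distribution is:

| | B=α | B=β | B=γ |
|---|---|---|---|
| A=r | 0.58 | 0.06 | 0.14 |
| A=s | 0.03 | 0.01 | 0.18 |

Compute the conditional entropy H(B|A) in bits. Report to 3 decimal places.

Marginals: p(A) = (0.7800, 0.2200), p(B) = (0.6100, 0.0700, 0.3200).
H(B|A) = Σ p(A) · H(B|A=·).
  A=r: p=0.7800, H(B|A=r) = 1.0473
  A=s: p=0.2200, H(B|A=s) = 0.8315
Weighted sum = 1.000 bits.

1.000 bits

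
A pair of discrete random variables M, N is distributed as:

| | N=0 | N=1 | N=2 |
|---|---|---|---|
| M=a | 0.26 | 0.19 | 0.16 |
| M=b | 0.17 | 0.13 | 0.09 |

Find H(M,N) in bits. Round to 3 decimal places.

H(M,N) = −Σ p(x,y)·log₂ p(x,y) over all 6 cells.
  cell (a,0): −0.26·log₂0.26 = 0.5053
  cell (a,1): −0.19·log₂0.19 = 0.4552
  cell (a,2): −0.16·log₂0.16 = 0.4230
  cell (b,0): −0.17·log₂0.17 = 0.4346
  cell (b,1): −0.13·log₂0.13 = 0.3826
  cell (b,2): −0.09·log₂0.09 = 0.3127
Sum = 2.513 bits.

2.513 bits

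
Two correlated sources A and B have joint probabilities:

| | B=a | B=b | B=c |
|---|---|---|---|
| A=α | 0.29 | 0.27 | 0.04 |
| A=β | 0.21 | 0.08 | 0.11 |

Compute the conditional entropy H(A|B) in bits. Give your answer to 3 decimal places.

Marginals: p(A) = (0.6000, 0.4000), p(B) = (0.5000, 0.3500, 0.1500).
H(A|B) = Σ p(B) · H(A|B=·).
  B=a: p=0.5000, H(A|B=a) = 0.9815
  B=b: p=0.3500, H(A|B=b) = 0.7755
  B=c: p=0.1500, H(A|B=c) = 0.8366
Weighted sum = 0.888 bits.

0.888 bits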